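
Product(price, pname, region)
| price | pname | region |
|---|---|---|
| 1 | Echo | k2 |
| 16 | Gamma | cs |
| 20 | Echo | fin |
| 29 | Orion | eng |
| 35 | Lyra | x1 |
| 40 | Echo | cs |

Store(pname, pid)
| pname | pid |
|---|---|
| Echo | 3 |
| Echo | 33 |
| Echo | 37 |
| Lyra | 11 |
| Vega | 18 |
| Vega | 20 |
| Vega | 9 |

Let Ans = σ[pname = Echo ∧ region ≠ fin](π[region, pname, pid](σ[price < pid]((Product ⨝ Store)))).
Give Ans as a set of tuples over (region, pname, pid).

{(k2, Echo, 3), (k2, Echo, 33), (k2, Echo, 37)}

Natural join on pname: {(1, Echo, k2, 3), (1, Echo, k2, 33), (1, Echo, k2, 37), (20, Echo, fin, 3), (20, Echo, fin, 33), (20, Echo, fin, 37), (35, Lyra, x1, 11), (40, Echo, cs, 3), (40, Echo, cs, 33), (40, Echo, cs, 37)}
Filtering on price < pid leaves {(1, Echo, k2, 3), (1, Echo, k2, 33), (1, Echo, k2, 37), (20, Echo, fin, 33), (20, Echo, fin, 37)}.
Keep only column(s) region, pname, pid: {(fin, Echo, 33), (fin, Echo, 37), (k2, Echo, 3), (k2, Echo, 33), (k2, Echo, 37)}
Filtering on pname = Echo ∧ region ≠ fin leaves {(k2, Echo, 3), (k2, Echo, 33), (k2, Echo, 37)}.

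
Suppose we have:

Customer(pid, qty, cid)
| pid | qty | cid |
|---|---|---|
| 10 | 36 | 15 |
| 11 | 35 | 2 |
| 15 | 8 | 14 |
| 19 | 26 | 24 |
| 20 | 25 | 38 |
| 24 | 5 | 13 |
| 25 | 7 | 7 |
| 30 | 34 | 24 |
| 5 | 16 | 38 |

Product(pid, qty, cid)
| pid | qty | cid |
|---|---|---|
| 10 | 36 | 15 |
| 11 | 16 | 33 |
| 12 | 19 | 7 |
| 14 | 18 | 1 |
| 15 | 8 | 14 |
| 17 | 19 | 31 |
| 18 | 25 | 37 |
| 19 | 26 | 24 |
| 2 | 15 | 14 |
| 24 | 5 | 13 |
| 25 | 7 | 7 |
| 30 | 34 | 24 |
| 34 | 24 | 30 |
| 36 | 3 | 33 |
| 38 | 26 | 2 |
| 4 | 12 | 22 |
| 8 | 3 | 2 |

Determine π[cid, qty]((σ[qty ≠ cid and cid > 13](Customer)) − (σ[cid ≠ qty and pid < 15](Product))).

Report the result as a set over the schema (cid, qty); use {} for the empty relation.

σ[qty ≠ cid and cid > 13]: keep tuples satisfying qty ≠ cid and cid > 13 → {(10, 36, 15), (15, 8, 14), (19, 26, 24), (20, 25, 38), (30, 34, 24), (5, 16, 38)}
σ[cid ≠ qty and pid < 15]: keep tuples satisfying cid ≠ qty and pid < 15 → {(10, 36, 15), (11, 16, 33), (12, 19, 7), (14, 18, 1), (2, 15, 14), (4, 12, 22), (8, 3, 2)}
Taking the difference: {(15, 8, 14), (19, 26, 24), (20, 25, 38), (30, 34, 24), (5, 16, 38)}
Projecting to cid, qty: {(14, 8), (24, 26), (24, 34), (38, 16), (38, 25)}

{(14, 8), (24, 26), (24, 34), (38, 16), (38, 25)}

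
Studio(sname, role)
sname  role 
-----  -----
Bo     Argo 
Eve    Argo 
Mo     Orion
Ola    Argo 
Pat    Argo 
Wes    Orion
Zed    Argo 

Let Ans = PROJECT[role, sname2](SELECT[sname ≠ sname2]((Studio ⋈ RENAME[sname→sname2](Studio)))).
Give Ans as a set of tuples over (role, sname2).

{(Argo, Bo), (Argo, Eve), (Argo, Ola), (Argo, Pat), (Argo, Zed), (Orion, Mo), (Orion, Wes)}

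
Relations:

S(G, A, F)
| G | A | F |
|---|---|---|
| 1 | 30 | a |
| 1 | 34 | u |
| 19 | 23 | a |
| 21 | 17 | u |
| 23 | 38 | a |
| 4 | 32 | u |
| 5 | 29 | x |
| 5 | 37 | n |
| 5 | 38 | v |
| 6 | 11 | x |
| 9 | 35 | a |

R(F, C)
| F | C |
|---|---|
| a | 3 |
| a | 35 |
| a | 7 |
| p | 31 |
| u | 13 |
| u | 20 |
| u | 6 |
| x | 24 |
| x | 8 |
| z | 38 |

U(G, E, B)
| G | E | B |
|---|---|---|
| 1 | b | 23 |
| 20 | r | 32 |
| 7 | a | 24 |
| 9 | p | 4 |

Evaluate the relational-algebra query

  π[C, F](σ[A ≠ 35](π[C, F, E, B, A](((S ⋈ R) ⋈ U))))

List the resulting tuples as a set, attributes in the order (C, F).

Natural join on F: {(1, 30, a, 3), (1, 30, a, 35), (1, 30, a, 7), (1, 34, u, 13), (1, 34, u, 20), (1, 34, u, 6), (19, 23, a, 3), (19, 23, a, 35), (19, 23, a, 7), (21, 17, u, 13), (21, 17, u, 20), (21, 17, u, 6), (23, 38, a, 3), (23, 38, a, 35), (23, 38, a, 7), (4, 32, u, 13), (4, 32, u, 20), (4, 32, u, 6), (5, 29, x, 24), (5, 29, x, 8), (6, 11, x, 24), (6, 11, x, 8), (9, 35, a, 3), (9, 35, a, 35), (9, 35, a, 7)}
Natural join on G: {(1, 30, a, 3, b, 23), (1, 30, a, 35, b, 23), (1, 30, a, 7, b, 23), (1, 34, u, 13, b, 23), (1, 34, u, 20, b, 23), (1, 34, u, 6, b, 23), (9, 35, a, 3, p, 4), (9, 35, a, 35, p, 4), (9, 35, a, 7, p, 4)}
Keep only column(s) C, F, E, B, A: {(13, u, b, 23, 34), (20, u, b, 23, 34), (3, a, b, 23, 30), (3, a, p, 4, 35), (35, a, b, 23, 30), (35, a, p, 4, 35), (6, u, b, 23, 34), (7, a, b, 23, 30), (7, a, p, 4, 35)}
Selection A ≠ 35: {(13, u, b, 23, 34), (20, u, b, 23, 34), (3, a, b, 23, 30), (35, a, b, 23, 30), (6, u, b, 23, 34), (7, a, b, 23, 30)}
Keep only column(s) C, F: {(13, u), (20, u), (3, a), (35, a), (6, u), (7, a)}

{(13, u), (20, u), (3, a), (35, a), (6, u), (7, a)}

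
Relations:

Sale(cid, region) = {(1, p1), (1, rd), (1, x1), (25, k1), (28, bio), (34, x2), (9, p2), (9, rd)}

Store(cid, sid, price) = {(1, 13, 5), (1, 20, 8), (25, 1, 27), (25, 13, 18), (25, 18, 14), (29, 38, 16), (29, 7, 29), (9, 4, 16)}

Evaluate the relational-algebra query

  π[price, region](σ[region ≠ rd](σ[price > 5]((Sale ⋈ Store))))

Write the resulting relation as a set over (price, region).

Natural join on cid: {(1, p1, 13, 5), (1, p1, 20, 8), (1, rd, 13, 5), (1, rd, 20, 8), (1, x1, 13, 5), (1, x1, 20, 8), (25, k1, 1, 27), (25, k1, 13, 18), (25, k1, 18, 14), (9, p2, 4, 16), (9, rd, 4, 16)}
Apply σ_{price > 5}; surviving tuples: {(1, p1, 20, 8), (1, rd, 20, 8), (1, x1, 20, 8), (25, k1, 1, 27), (25, k1, 13, 18), (25, k1, 18, 14), (9, p2, 4, 16), (9, rd, 4, 16)}
Apply σ_{region ≠ rd}; surviving tuples: {(1, p1, 20, 8), (1, x1, 20, 8), (25, k1, 1, 27), (25, k1, 13, 18), (25, k1, 18, 14), (9, p2, 4, 16)}
π[price, region]: project onto (price, region) → {(14, k1), (16, p2), (18, k1), (27, k1), (8, p1), (8, x1)}

{(14, k1), (16, p2), (18, k1), (27, k1), (8, p1), (8, x1)}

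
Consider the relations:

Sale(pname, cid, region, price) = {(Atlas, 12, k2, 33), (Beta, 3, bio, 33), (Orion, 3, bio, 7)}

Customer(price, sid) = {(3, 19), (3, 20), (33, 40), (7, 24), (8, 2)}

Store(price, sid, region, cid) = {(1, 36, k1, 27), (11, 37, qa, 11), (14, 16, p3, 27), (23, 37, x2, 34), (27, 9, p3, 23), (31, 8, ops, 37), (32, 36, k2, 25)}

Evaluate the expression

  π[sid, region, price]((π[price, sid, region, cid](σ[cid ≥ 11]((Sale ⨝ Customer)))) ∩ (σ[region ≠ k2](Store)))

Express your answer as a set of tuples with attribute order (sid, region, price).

{}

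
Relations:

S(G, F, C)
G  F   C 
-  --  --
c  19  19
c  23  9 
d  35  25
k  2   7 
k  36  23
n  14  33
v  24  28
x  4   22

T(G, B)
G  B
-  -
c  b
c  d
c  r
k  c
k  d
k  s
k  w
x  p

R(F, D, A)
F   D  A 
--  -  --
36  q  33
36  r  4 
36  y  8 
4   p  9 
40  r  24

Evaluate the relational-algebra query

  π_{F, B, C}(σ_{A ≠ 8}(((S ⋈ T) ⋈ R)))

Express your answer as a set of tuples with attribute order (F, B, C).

{(36, c, 23), (36, d, 23), (36, s, 23), (36, w, 23), (4, p, 22)}

Joining S and T on G yields {(c, 19, 19, b), (c, 19, 19, d), (c, 19, 19, r), (c, 23, 9, b), (c, 23, 9, d), (c, 23, 9, r), (k, 2, 7, c), (k, 2, 7, d), (k, 2, 7, s), (k, 2, 7, w), (k, 36, 23, c), (k, 36, 23, d), (k, 36, 23, s), (k, 36, 23, w), (x, 4, 22, p)}.
Joining (S ⋈ T) and R on F yields {(k, 36, 23, c, q, 33), (k, 36, 23, c, r, 4), (k, 36, 23, c, y, 8), (k, 36, 23, d, q, 33), (k, 36, 23, d, r, 4), (k, 36, 23, d, y, 8), (k, 36, 23, s, q, 33), (k, 36, 23, s, r, 4), (k, 36, 23, s, y, 8), (k, 36, 23, w, q, 33), (k, 36, 23, w, r, 4), (k, 36, 23, w, y, 8), (x, 4, 22, p, p, 9)}.
σ[A ≠ 8]: keep tuples satisfying A ≠ 8 → {(k, 36, 23, c, q, 33), (k, 36, 23, c, r, 4), (k, 36, 23, d, q, 33), (k, 36, 23, d, r, 4), (k, 36, 23, s, q, 33), (k, 36, 23, s, r, 4), (k, 36, 23, w, q, 33), (k, 36, 23, w, r, 4), (x, 4, 22, p, p, 9)}
π_{F, B, C} gives {(36, c, 23), (36, d, 23), (36, s, 23), (36, w, 23), (4, p, 22)} (4 duplicate(s) eliminated).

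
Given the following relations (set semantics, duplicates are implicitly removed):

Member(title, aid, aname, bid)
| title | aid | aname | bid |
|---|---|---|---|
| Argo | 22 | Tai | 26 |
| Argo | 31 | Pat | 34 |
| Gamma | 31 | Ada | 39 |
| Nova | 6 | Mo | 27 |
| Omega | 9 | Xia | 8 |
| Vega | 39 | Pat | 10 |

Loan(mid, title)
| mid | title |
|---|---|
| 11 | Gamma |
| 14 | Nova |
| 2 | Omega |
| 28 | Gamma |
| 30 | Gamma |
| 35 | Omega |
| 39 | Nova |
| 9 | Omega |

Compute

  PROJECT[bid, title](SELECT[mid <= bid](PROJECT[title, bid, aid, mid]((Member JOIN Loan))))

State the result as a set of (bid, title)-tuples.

Joining Member and Loan on title yields {(Gamma, 31, Ada, 39, 11), (Gamma, 31, Ada, 39, 28), (Gamma, 31, Ada, 39, 30), (Nova, 6, Mo, 27, 14), (Nova, 6, Mo, 27, 39), (Omega, 9, Xia, 8, 2), (Omega, 9, Xia, 8, 35), (Omega, 9, Xia, 8, 9)}.
π[title, bid, aid, mid]: project onto (title, bid, aid, mid) → {(Gamma, 39, 31, 11), (Gamma, 39, 31, 28), (Gamma, 39, 31, 30), (Nova, 27, 6, 14), (Nova, 27, 6, 39), (Omega, 8, 9, 2), (Omega, 8, 9, 35), (Omega, 8, 9, 9)}
Selection mid <= bid: {(Gamma, 39, 31, 11), (Gamma, 39, 31, 28), (Gamma, 39, 31, 30), (Nova, 27, 6, 14), (Omega, 8, 9, 2)}
π[bid, title]: project onto (bid, title) (2 duplicate(s) eliminated) → {(27, Nova), (39, Gamma), (8, Omega)}

{(27, Nova), (39, Gamma), (8, Omega)}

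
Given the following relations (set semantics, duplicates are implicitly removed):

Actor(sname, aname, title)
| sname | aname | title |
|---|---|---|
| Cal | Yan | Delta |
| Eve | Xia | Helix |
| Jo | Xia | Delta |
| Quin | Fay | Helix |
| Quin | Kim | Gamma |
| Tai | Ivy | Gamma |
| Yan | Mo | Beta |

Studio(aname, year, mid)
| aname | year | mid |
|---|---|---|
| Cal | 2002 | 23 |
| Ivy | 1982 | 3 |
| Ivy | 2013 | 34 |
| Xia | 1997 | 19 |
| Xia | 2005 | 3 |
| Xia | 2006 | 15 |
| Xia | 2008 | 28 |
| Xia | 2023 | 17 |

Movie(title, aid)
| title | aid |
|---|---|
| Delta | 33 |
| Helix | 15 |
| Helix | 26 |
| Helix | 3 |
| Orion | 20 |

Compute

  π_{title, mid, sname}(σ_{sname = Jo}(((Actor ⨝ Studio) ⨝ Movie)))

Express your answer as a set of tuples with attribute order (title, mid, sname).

{(Delta, 15, Jo), (Delta, 17, Jo), (Delta, 19, Jo), (Delta, 28, Jo), (Delta, 3, Jo)}

Actor ⋈ Studio (natural join on aname): {(Eve, Xia, Helix, 1997, 19), (Eve, Xia, Helix, 2005, 3), (Eve, Xia, Helix, 2006, 15), (Eve, Xia, Helix, 2008, 28), (Eve, Xia, Helix, 2023, 17), (Jo, Xia, Delta, 1997, 19), (Jo, Xia, Delta, 2005, 3), (Jo, Xia, Delta, 2006, 15), (Jo, Xia, Delta, 2008, 28), (Jo, Xia, Delta, 2023, 17), (Tai, Ivy, Gamma, 1982, 3), (Tai, Ivy, Gamma, 2013, 34)}
(Actor ⨝ Studio) ⋈ Movie (natural join on title): {(Eve, Xia, Helix, 1997, 19, 15), (Eve, Xia, Helix, 1997, 19, 26), (Eve, Xia, Helix, 1997, 19, 3), (Eve, Xia, Helix, 2005, 3, 15), (Eve, Xia, Helix, 2005, 3, 26), (Eve, Xia, Helix, 2005, 3, 3), (Eve, Xia, Helix, 2006, 15, 15), (Eve, Xia, Helix, 2006, 15, 26), (Eve, Xia, Helix, 2006, 15, 3), (Eve, Xia, Helix, 2008, 28, 15), (Eve, Xia, Helix, 2008, 28, 26), (Eve, Xia, Helix, 2008, 28, 3), (Eve, Xia, Helix, 2023, 17, 15), (Eve, Xia, Helix, 2023, 17, 26), (Eve, Xia, Helix, 2023, 17, 3), (Jo, Xia, Delta, 1997, 19, 33), (Jo, Xia, Delta, 2005, 3, 33), (Jo, Xia, Delta, 2006, 15, 33), (Jo, Xia, Delta, 2008, 28, 33), (Jo, Xia, Delta, 2023, 17, 33)}
σ[sname = Jo]: keep tuples satisfying sname = Jo → {(Jo, Xia, Delta, 1997, 19, 33), (Jo, Xia, Delta, 2005, 3, 33), (Jo, Xia, Delta, 2006, 15, 33), (Jo, Xia, Delta, 2008, 28, 33), (Jo, Xia, Delta, 2023, 17, 33)}
Projecting to title, mid, sname: {(Delta, 15, Jo), (Delta, 17, Jo), (Delta, 19, Jo), (Delta, 28, Jo), (Delta, 3, Jo)}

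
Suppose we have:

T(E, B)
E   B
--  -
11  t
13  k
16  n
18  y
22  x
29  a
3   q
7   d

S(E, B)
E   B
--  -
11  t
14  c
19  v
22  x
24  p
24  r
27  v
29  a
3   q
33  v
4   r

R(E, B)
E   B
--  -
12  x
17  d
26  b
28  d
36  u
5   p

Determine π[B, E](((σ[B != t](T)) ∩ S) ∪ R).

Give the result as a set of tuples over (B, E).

σ[B != t]: keep tuples satisfying B != t → {(13, k), (16, n), (18, y), (22, x), (29, a), (3, q), (7, d)}
Taking the intersection: {(22, x), (29, a), (3, q)}
Taking the union: {(12, x), (17, d), (22, x), (26, b), (28, d), (29, a), (3, q), (36, u), (5, p)}
π[B, E]: project onto (B, E) → {(a, 29), (b, 26), (d, 17), (d, 28), (p, 5), (q, 3), (u, 36), (x, 12), (x, 22)}

{(a, 29), (b, 26), (d, 17), (d, 28), (p, 5), (q, 3), (u, 36), (x, 12), (x, 22)}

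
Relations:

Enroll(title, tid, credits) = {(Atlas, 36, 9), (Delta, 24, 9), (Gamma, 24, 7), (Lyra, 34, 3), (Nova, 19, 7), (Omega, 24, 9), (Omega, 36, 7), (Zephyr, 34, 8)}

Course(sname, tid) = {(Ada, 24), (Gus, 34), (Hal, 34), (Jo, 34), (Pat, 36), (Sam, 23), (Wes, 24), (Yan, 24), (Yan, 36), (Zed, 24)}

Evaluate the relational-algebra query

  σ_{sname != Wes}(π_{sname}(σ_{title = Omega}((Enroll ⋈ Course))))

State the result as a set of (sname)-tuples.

Joining Enroll and Course on tid yields {(Atlas, 36, 9, Pat), (Atlas, 36, 9, Yan), (Delta, 24, 9, Ada), (Delta, 24, 9, Wes), (Delta, 24, 9, Yan), (Delta, 24, 9, Zed), (Gamma, 24, 7, Ada), (Gamma, 24, 7, Wes), (Gamma, 24, 7, Yan), (Gamma, 24, 7, Zed), (Lyra, 34, 3, Gus), (Lyra, 34, 3, Hal), (Lyra, 34, 3, Jo), (Omega, 24, 9, Ada), (Omega, 24, 9, Wes), (Omega, 24, 9, Yan), (Omega, 24, 9, Zed), (Omega, 36, 7, Pat), (Omega, 36, 7, Yan), (Zephyr, 34, 8, Gus), (Zephyr, 34, 8, Hal), (Zephyr, 34, 8, Jo)}.
Filtering on title = Omega leaves {(Omega, 24, 9, Ada), (Omega, 24, 9, Wes), (Omega, 24, 9, Yan), (Omega, 24, 9, Zed), (Omega, 36, 7, Pat), (Omega, 36, 7, Yan)}.
Keep only column(s) sname (1 duplicate(s) eliminated): {Ada, Pat, Wes, Yan, Zed}
Filtering on sname != Wes leaves {Ada, Pat, Yan, Zed}.

{Ada, Pat, Yan, Zed}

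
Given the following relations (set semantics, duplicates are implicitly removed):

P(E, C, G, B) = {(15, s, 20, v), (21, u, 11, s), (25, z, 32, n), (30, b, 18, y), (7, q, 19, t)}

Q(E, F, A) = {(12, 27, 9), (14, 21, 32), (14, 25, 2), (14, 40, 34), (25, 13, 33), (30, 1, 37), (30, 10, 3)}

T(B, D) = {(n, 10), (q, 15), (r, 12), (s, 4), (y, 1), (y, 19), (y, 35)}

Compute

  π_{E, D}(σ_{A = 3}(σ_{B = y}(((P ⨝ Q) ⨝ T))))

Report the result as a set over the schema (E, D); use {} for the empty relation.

{(30, 1), (30, 19), (30, 35)}

Natural join on E: {(25, z, 32, n, 13, 33), (30, b, 18, y, 1, 37), (30, b, 18, y, 10, 3)}
Natural join on B: {(25, z, 32, n, 13, 33, 10), (30, b, 18, y, 1, 37, 1), (30, b, 18, y, 1, 37, 19), (30, b, 18, y, 1, 37, 35), (30, b, 18, y, 10, 3, 1), (30, b, 18, y, 10, 3, 19), (30, b, 18, y, 10, 3, 35)}
Apply σ_{B = y}; surviving tuples: {(30, b, 18, y, 1, 37, 1), (30, b, 18, y, 1, 37, 19), (30, b, 18, y, 1, 37, 35), (30, b, 18, y, 10, 3, 1), (30, b, 18, y, 10, 3, 19), (30, b, 18, y, 10, 3, 35)}
Apply σ_{A = 3}; surviving tuples: {(30, b, 18, y, 10, 3, 1), (30, b, 18, y, 10, 3, 19), (30, b, 18, y, 10, 3, 35)}
Projecting to E, D: {(30, 1), (30, 19), (30, 35)}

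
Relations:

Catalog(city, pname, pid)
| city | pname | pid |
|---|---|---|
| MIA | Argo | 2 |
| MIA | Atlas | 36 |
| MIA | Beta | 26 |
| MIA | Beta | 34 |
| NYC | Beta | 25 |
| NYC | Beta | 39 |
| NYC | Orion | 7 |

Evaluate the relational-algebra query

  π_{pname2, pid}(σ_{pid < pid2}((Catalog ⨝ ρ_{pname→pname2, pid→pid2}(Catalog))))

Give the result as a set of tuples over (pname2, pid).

ρ[pname→pname2, pid→pid2]: schema becomes (city, pname2, pid2); tuples unchanged.
Catalog ⋈ ρ_{pname→pname2, pid→pid2}(Catalog) (natural join on city): {(MIA, Argo, 2, Argo, 2), (MIA, Argo, 2, Atlas, 36), (MIA, Argo, 2, Beta, 26), (MIA, Argo, 2, Beta, 34), (MIA, Atlas, 36, Argo, 2), (MIA, Atlas, 36, Atlas, 36), (MIA, Atlas, 36, Beta, 26), (MIA, Atlas, 36, Beta, 34), (MIA, Beta, 26, Argo, 2), (MIA, Beta, 26, Atlas, 36), (MIA, Beta, 26, Beta, 26), (MIA, Beta, 26, Beta, 34), (MIA, Beta, 34, Argo, 2), (MIA, Beta, 34, Atlas, 36), (MIA, Beta, 34, Beta, 26), (MIA, Beta, 34, Beta, 34), (NYC, Beta, 25, Beta, 25), (NYC, Beta, 25, Beta, 39), (NYC, Beta, 25, Orion, 7), (NYC, Beta, 39, Beta, 25), (NYC, Beta, 39, Beta, 39), (NYC, Beta, 39, Orion, 7), (NYC, Orion, 7, Beta, 25), (NYC, Orion, 7, Beta, 39), (NYC, Orion, 7, Orion, 7)}
Selection pid < pid2: {(MIA, Argo, 2, Atlas, 36), (MIA, Argo, 2, Beta, 26), (MIA, Argo, 2, Beta, 34), (MIA, Beta, 26, Atlas, 36), (MIA, Beta, 26, Beta, 34), (MIA, Beta, 34, Atlas, 36), (NYC, Beta, 25, Beta, 39), (NYC, Orion, 7, Beta, 25), (NYC, Orion, 7, Beta, 39)}
Keep only column(s) pname2, pid (2 duplicate(s) eliminated): {(Atlas, 2), (Atlas, 26), (Atlas, 34), (Beta, 2), (Beta, 25), (Beta, 26), (Beta, 7)}

{(Atlas, 2), (Atlas, 26), (Atlas, 34), (Beta, 2), (Beta, 25), (Beta, 26), (Beta, 7)}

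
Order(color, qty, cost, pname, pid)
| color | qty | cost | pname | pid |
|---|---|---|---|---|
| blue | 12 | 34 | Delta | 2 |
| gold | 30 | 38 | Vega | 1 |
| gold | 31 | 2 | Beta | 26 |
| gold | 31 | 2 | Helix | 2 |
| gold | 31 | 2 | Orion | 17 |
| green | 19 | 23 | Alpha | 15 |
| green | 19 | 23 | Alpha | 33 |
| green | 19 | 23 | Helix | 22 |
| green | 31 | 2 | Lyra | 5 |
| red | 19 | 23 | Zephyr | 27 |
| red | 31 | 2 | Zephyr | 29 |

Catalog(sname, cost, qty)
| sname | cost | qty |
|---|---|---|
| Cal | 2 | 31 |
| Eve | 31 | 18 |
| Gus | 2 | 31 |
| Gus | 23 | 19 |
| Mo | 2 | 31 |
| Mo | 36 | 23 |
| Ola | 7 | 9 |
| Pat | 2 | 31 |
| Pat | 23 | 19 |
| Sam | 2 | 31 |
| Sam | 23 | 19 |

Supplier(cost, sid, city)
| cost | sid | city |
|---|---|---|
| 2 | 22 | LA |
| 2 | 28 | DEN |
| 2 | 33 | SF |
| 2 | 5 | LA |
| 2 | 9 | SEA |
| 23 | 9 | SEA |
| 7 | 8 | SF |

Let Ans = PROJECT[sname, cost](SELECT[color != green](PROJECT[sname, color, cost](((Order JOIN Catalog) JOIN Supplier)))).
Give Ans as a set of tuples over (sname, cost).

{(Cal, 2), (Gus, 2), (Gus, 23), (Mo, 2), (Pat, 2), (Pat, 23), (Sam, 2), (Sam, 23)}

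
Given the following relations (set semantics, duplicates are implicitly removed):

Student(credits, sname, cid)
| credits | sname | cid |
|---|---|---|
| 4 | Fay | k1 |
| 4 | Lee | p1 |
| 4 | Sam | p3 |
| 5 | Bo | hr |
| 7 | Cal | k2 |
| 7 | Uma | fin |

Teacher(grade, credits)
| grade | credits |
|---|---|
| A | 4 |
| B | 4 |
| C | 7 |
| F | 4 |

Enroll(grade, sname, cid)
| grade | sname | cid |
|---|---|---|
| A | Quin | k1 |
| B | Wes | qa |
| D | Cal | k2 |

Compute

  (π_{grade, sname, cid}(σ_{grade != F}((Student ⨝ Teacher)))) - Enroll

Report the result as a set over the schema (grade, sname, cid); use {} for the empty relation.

{(A, Fay, k1), (A, Lee, p1), (A, Sam, p3), (B, Fay, k1), (B, Lee, p1), (B, Sam, p3), (C, Cal, k2), (C, Uma, fin)}

Joining Student and Teacher on credits yields {(4, Fay, k1, A), (4, Fay, k1, B), (4, Fay, k1, F), (4, Lee, p1, A), (4, Lee, p1, B), (4, Lee, p1, F), (4, Sam, p3, A), (4, Sam, p3, B), (4, Sam, p3, F), (7, Cal, k2, C), (7, Uma, fin, C)}.
Selection grade != F: {(4, Fay, k1, A), (4, Fay, k1, B), (4, Lee, p1, A), (4, Lee, p1, B), (4, Sam, p3, A), (4, Sam, p3, B), (7, Cal, k2, C), (7, Uma, fin, C)}
Keep only column(s) grade, sname, cid: {(A, Fay, k1), (A, Lee, p1), (A, Sam, p3), (B, Fay, k1), (B, Lee, p1), (B, Sam, p3), (C, Cal, k2), (C, Uma, fin)}
Set difference of the two operands is {(A, Fay, k1), (A, Lee, p1), (A, Sam, p3), (B, Fay, k1), (B, Lee, p1), (B, Sam, p3), (C, Cal, k2), (C, Uma, fin)}.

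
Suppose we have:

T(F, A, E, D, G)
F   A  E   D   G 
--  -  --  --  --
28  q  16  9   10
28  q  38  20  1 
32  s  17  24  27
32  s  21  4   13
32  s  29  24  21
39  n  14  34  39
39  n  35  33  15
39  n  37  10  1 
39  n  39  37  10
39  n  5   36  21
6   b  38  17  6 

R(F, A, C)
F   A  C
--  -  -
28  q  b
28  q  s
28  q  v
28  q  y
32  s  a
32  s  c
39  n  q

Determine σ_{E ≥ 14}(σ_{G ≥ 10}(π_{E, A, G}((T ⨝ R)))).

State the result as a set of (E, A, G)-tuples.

{(14, n, 39), (16, q, 10), (17, s, 27), (21, s, 13), (29, s, 21), (35, n, 15), (39, n, 10)}

Natural join on F, A: {(28, q, 16, 9, 10, b), (28, q, 16, 9, 10, s), (28, q, 16, 9, 10, v), (28, q, 16, 9, 10, y), (28, q, 38, 20, 1, b), (28, q, 38, 20, 1, s), (28, q, 38, 20, 1, v), (28, q, 38, 20, 1, y), (32, s, 17, 24, 27, a), (32, s, 17, 24, 27, c), (32, s, 21, 4, 13, a), (32, s, 21, 4, 13, c), (32, s, 29, 24, 21, a), (32, s, 29, 24, 21, c), (39, n, 14, 34, 39, q), (39, n, 35, 33, 15, q), (39, n, 37, 10, 1, q), (39, n, 39, 37, 10, q), (39, n, 5, 36, 21, q)}
π_{E, A, G} gives {(14, n, 39), (16, q, 10), (17, s, 27), (21, s, 13), (29, s, 21), (35, n, 15), (37, n, 1), (38, q, 1), (39, n, 10), (5, n, 21)} (9 duplicate(s) eliminated).
Selection G ≥ 10: {(14, n, 39), (16, q, 10), (17, s, 27), (21, s, 13), (29, s, 21), (35, n, 15), (39, n, 10), (5, n, 21)}
Selection E ≥ 14: {(14, n, 39), (16, q, 10), (17, s, 27), (21, s, 13), (29, s, 21), (35, n, 15), (39, n, 10)}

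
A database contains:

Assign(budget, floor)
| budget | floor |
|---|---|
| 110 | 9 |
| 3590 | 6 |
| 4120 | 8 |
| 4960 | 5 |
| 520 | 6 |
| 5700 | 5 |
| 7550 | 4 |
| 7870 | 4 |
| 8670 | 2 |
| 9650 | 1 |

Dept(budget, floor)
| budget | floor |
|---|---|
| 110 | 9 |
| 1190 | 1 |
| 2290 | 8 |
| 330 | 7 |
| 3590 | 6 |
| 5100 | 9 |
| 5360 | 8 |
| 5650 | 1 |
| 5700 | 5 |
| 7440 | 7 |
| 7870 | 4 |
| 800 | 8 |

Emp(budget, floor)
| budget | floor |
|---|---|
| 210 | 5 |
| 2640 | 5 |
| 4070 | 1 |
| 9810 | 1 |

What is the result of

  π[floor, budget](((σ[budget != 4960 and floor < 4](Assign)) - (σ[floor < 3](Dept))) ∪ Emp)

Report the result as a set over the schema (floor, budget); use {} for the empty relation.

Filtering on budget != 4960 and floor < 4 leaves {(8670, 2), (9650, 1)}.
Filtering on floor < 3 leaves {(1190, 1), (5650, 1)}.
Set difference of the two operands is {(8670, 2), (9650, 1)}.
Set union of the two operands is {(210, 5), (2640, 5), (4070, 1), (8670, 2), (9650, 1), (9810, 1)}.
Keep only column(s) floor, budget: {(1, 4070), (1, 9650), (1, 9810), (2, 8670), (5, 210), (5, 2640)}

{(1, 4070), (1, 9650), (1, 9810), (2, 8670), (5, 210), (5, 2640)}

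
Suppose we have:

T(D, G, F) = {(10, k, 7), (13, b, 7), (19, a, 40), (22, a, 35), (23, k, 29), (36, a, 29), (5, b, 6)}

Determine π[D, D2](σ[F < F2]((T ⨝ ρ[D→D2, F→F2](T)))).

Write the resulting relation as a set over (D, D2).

{(10, 23), (22, 19), (36, 19), (36, 22), (5, 13)}

ρ[D→D2, F→F2]: schema becomes (D2, G, F2); tuples unchanged.
T ⋈ ρ[D→D2, F→F2](T) (natural join on G): {(10, k, 7, 10, 7), (10, k, 7, 23, 29), (13, b, 7, 13, 7), (13, b, 7, 5, 6), (19, a, 40, 19, 40), (19, a, 40, 22, 35), (19, a, 40, 36, 29), (22, a, 35, 19, 40), (22, a, 35, 22, 35), (22, a, 35, 36, 29), (23, k, 29, 10, 7), (23, k, 29, 23, 29), (36, a, 29, 19, 40), (36, a, 29, 22, 35), (36, a, 29, 36, 29), (5, b, 6, 13, 7), (5, b, 6, 5, 6)}
σ[F < F2]: keep tuples satisfying F < F2 → {(10, k, 7, 23, 29), (22, a, 35, 19, 40), (36, a, 29, 19, 40), (36, a, 29, 22, 35), (5, b, 6, 13, 7)}
Keep only column(s) D, D2: {(10, 23), (22, 19), (36, 19), (36, 22), (5, 13)}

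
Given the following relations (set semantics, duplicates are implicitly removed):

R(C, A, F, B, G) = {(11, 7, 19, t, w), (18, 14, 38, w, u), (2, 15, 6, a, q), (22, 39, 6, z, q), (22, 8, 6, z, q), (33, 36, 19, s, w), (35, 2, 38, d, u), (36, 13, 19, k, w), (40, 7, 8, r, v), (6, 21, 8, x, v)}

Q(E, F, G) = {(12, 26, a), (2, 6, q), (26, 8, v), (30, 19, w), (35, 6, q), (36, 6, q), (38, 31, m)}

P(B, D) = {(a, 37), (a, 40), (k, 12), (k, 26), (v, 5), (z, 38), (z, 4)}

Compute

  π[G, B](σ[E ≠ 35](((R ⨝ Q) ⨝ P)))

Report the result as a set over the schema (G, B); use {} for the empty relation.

R ⋈ Q (natural join on F, G): {(11, 7, 19, t, w, 30), (2, 15, 6, a, q, 2), (2, 15, 6, a, q, 35), (2, 15, 6, a, q, 36), (22, 39, 6, z, q, 2), (22, 39, 6, z, q, 35), (22, 39, 6, z, q, 36), (22, 8, 6, z, q, 2), (22, 8, 6, z, q, 35), (22, 8, 6, z, q, 36), (33, 36, 19, s, w, 30), (36, 13, 19, k, w, 30), (40, 7, 8, r, v, 26), (6, 21, 8, x, v, 26)}
(R ⨝ Q) ⋈ P (natural join on B): {(2, 15, 6, a, q, 2, 37), (2, 15, 6, a, q, 2, 40), (2, 15, 6, a, q, 35, 37), (2, 15, 6, a, q, 35, 40), (2, 15, 6, a, q, 36, 37), (2, 15, 6, a, q, 36, 40), (22, 39, 6, z, q, 2, 38), (22, 39, 6, z, q, 2, 4), (22, 39, 6, z, q, 35, 38), (22, 39, 6, z, q, 35, 4), (22, 39, 6, z, q, 36, 38), (22, 39, 6, z, q, 36, 4), (22, 8, 6, z, q, 2, 38), (22, 8, 6, z, q, 2, 4), (22, 8, 6, z, q, 35, 38), (22, 8, 6, z, q, 35, 4), (22, 8, 6, z, q, 36, 38), (22, 8, 6, z, q, 36, 4), (36, 13, 19, k, w, 30, 12), (36, 13, 19, k, w, 30, 26)}
Filtering on E ≠ 35 leaves {(2, 15, 6, a, q, 2, 37), (2, 15, 6, a, q, 2, 40), (2, 15, 6, a, q, 36, 37), (2, 15, 6, a, q, 36, 40), (22, 39, 6, z, q, 2, 38), (22, 39, 6, z, q, 2, 4), (22, 39, 6, z, q, 36, 38), (22, 39, 6, z, q, 36, 4), (22, 8, 6, z, q, 2, 38), (22, 8, 6, z, q, 2, 4), (22, 8, 6, z, q, 36, 38), (22, 8, 6, z, q, 36, 4), (36, 13, 19, k, w, 30, 12), (36, 13, 19, k, w, 30, 26)}.
Keep only column(s) G, B (11 duplicate(s) eliminated): {(q, a), (q, z), (w, k)}

{(q, a), (q, z), (w, k)}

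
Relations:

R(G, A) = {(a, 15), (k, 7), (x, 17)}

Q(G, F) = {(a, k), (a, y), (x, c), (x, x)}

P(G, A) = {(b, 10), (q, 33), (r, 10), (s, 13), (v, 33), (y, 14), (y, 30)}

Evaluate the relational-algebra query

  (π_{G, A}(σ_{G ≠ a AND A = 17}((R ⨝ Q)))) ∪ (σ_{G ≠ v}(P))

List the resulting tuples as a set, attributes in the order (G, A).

Natural join on G: {(a, 15, k), (a, 15, y), (x, 17, c), (x, 17, x)}
Filtering on G ≠ a AND A = 17 leaves {(x, 17, c), (x, 17, x)}.
Keep only column(s) G, A (1 duplicate(s) eliminated): {(x, 17)}
Filtering on G ≠ v leaves {(b, 10), (q, 33), (r, 10), (s, 13), (y, 14), (y, 30)}.
Union: {(x, 17)} with {(b, 10), (q, 33), (r, 10), (s, 13), (y, 14), (y, 30)} → {(b, 10), (q, 33), (r, 10), (s, 13), (x, 17), (y, 14), (y, 30)}

{(b, 10), (q, 33), (r, 10), (s, 13), (x, 17), (y, 14), (y, 30)}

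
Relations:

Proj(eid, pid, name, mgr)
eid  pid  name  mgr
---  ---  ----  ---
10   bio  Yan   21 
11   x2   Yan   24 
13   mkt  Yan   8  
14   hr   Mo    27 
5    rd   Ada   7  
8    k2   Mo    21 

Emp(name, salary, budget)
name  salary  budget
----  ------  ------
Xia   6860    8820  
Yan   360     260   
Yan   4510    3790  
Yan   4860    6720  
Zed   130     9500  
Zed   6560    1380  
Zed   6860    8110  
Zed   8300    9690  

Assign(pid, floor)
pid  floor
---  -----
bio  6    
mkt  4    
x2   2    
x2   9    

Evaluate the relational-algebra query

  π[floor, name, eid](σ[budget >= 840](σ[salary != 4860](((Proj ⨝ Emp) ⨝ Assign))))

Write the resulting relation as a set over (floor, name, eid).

{(2, Yan, 11), (4, Yan, 13), (6, Yan, 10), (9, Yan, 11)}

Joining Proj and Emp on name yields {(10, bio, Yan, 21, 360, 260), (10, bio, Yan, 21, 4510, 3790), (10, bio, Yan, 21, 4860, 6720), (11, x2, Yan, 24, 360, 260), (11, x2, Yan, 24, 4510, 3790), (11, x2, Yan, 24, 4860, 6720), (13, mkt, Yan, 8, 360, 260), (13, mkt, Yan, 8, 4510, 3790), (13, mkt, Yan, 8, 4860, 6720)}.
Joining (Proj ⨝ Emp) and Assign on pid yields {(10, bio, Yan, 21, 360, 260, 6), (10, bio, Yan, 21, 4510, 3790, 6), (10, bio, Yan, 21, 4860, 6720, 6), (11, x2, Yan, 24, 360, 260, 2), (11, x2, Yan, 24, 360, 260, 9), (11, x2, Yan, 24, 4510, 3790, 2), (11, x2, Yan, 24, 4510, 3790, 9), (11, x2, Yan, 24, 4860, 6720, 2), (11, x2, Yan, 24, 4860, 6720, 9), (13, mkt, Yan, 8, 360, 260, 4), (13, mkt, Yan, 8, 4510, 3790, 4), (13, mkt, Yan, 8, 4860, 6720, 4)}.
Filtering on salary != 4860 leaves {(10, bio, Yan, 21, 360, 260, 6), (10, bio, Yan, 21, 4510, 3790, 6), (11, x2, Yan, 24, 360, 260, 2), (11, x2, Yan, 24, 360, 260, 9), (11, x2, Yan, 24, 4510, 3790, 2), (11, x2, Yan, 24, 4510, 3790, 9), (13, mkt, Yan, 8, 360, 260, 4), (13, mkt, Yan, 8, 4510, 3790, 4)}.
Filtering on budget >= 840 leaves {(10, bio, Yan, 21, 4510, 3790, 6), (11, x2, Yan, 24, 4510, 3790, 2), (11, x2, Yan, 24, 4510, 3790, 9), (13, mkt, Yan, 8, 4510, 3790, 4)}.
π[floor, name, eid]: project onto (floor, name, eid) → {(2, Yan, 11), (4, Yan, 13), (6, Yan, 10), (9, Yan, 11)}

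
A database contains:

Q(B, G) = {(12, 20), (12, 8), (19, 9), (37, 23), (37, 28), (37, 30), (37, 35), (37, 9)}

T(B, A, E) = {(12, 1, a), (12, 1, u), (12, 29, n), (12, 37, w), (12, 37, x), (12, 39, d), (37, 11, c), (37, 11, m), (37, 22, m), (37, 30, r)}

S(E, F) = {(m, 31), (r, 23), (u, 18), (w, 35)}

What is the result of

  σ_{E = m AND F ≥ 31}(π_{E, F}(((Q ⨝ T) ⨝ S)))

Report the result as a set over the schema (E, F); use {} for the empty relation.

{(m, 31)}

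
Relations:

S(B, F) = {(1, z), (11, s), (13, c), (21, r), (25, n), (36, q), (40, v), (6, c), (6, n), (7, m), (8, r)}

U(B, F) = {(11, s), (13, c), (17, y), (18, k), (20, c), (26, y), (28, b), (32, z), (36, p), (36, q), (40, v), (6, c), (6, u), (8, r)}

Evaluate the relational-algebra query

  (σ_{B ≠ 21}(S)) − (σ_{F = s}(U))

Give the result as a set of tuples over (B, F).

{(1, z), (13, c), (25, n), (36, q), (40, v), (6, c), (6, n), (7, m), (8, r)}

Filtering on B ≠ 21 leaves {(1, z), (11, s), (13, c), (25, n), (36, q), (40, v), (6, c), (6, n), (7, m), (8, r)}.
Filtering on F = s leaves {(11, s)}.
Difference: {(1, z), (11, s), (13, c), (25, n), (36, q), (40, v), (6, c), (6, n), (7, m), (8, r)} with {(11, s)} → {(1, z), (13, c), (25, n), (36, q), (40, v), (6, c), (6, n), (7, m), (8, r)}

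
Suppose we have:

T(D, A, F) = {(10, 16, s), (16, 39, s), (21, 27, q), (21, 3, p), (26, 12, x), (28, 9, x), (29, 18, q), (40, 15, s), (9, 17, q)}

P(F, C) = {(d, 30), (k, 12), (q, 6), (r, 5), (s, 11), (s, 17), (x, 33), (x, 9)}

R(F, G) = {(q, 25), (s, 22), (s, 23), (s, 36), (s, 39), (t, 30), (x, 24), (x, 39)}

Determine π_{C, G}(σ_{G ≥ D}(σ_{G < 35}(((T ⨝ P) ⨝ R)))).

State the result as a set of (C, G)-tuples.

{(11, 22), (11, 23), (17, 22), (17, 23), (6, 25)}

Natural join on F: {(10, 16, s, 11), (10, 16, s, 17), (16, 39, s, 11), (16, 39, s, 17), (21, 27, q, 6), (26, 12, x, 33), (26, 12, x, 9), (28, 9, x, 33), (28, 9, x, 9), (29, 18, q, 6), (40, 15, s, 11), (40, 15, s, 17), (9, 17, q, 6)}
Natural join on F: {(10, 16, s, 11, 22), (10, 16, s, 11, 23), (10, 16, s, 11, 36), (10, 16, s, 11, 39), (10, 16, s, 17, 22), (10, 16, s, 17, 23), (10, 16, s, 17, 36), (10, 16, s, 17, 39), (16, 39, s, 11, 22), (16, 39, s, 11, 23), (16, 39, s, 11, 36), (16, 39, s, 11, 39), (16, 39, s, 17, 22), (16, 39, s, 17, 23), (16, 39, s, 17, 36), (16, 39, s, 17, 39), (21, 27, q, 6, 25), (26, 12, x, 33, 24), (26, 12, x, 33, 39), (26, 12, x, 9, 24), (26, 12, x, 9, 39), (28, 9, x, 33, 24), (28, 9, x, 33, 39), (28, 9, x, 9, 24), (28, 9, x, 9, 39), (29, 18, q, 6, 25), (40, 15, s, 11, 22), (40, 15, s, 11, 23), (40, 15, s, 11, 36), (40, 15, s, 11, 39), (40, 15, s, 17, 22), (40, 15, s, 17, 23), (40, 15, s, 17, 36), (40, 15, s, 17, 39), (9, 17, q, 6, 25)}
Selection G < 35: {(10, 16, s, 11, 22), (10, 16, s, 11, 23), (10, 16, s, 17, 22), (10, 16, s, 17, 23), (16, 39, s, 11, 22), (16, 39, s, 11, 23), (16, 39, s, 17, 22), (16, 39, s, 17, 23), (21, 27, q, 6, 25), (26, 12, x, 33, 24), (26, 12, x, 9, 24), (28, 9, x, 33, 24), (28, 9, x, 9, 24), (29, 18, q, 6, 25), (40, 15, s, 11, 22), (40, 15, s, 11, 23), (40, 15, s, 17, 22), (40, 15, s, 17, 23), (9, 17, q, 6, 25)}
Selection G ≥ D: {(10, 16, s, 11, 22), (10, 16, s, 11, 23), (10, 16, s, 17, 22), (10, 16, s, 17, 23), (16, 39, s, 11, 22), (16, 39, s, 11, 23), (16, 39, s, 17, 22), (16, 39, s, 17, 23), (21, 27, q, 6, 25), (9, 17, q, 6, 25)}
π_{C, G} gives {(11, 22), (11, 23), (17, 22), (17, 23), (6, 25)} (5 duplicate(s) eliminated).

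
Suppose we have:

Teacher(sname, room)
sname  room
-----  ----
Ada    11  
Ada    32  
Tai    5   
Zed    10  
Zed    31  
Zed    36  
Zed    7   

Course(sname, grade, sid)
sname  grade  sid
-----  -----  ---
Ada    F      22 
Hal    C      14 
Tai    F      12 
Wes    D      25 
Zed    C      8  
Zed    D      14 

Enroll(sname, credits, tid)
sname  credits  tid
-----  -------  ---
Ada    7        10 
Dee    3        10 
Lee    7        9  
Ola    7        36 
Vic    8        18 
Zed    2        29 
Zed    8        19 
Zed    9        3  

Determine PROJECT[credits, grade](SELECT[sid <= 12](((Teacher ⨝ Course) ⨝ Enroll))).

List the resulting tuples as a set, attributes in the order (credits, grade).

Teacher ⋈ Course (natural join on sname): {(Ada, 11, F, 22), (Ada, 32, F, 22), (Tai, 5, F, 12), (Zed, 10, C, 8), (Zed, 10, D, 14), (Zed, 31, C, 8), (Zed, 31, D, 14), (Zed, 36, C, 8), (Zed, 36, D, 14), (Zed, 7, C, 8), (Zed, 7, D, 14)}
(Teacher ⨝ Course) ⋈ Enroll (natural join on sname): {(Ada, 11, F, 22, 7, 10), (Ada, 32, F, 22, 7, 10), (Zed, 10, C, 8, 2, 29), (Zed, 10, C, 8, 8, 19), (Zed, 10, C, 8, 9, 3), (Zed, 10, D, 14, 2, 29), (Zed, 10, D, 14, 8, 19), (Zed, 10, D, 14, 9, 3), (Zed, 31, C, 8, 2, 29), (Zed, 31, C, 8, 8, 19), (Zed, 31, C, 8, 9, 3), (Zed, 31, D, 14, 2, 29), (Zed, 31, D, 14, 8, 19), (Zed, 31, D, 14, 9, 3), (Zed, 36, C, 8, 2, 29), (Zed, 36, C, 8, 8, 19), (Zed, 36, C, 8, 9, 3), (Zed, 36, D, 14, 2, 29), (Zed, 36, D, 14, 8, 19), (Zed, 36, D, 14, 9, 3), (Zed, 7, C, 8, 2, 29), (Zed, 7, C, 8, 8, 19), (Zed, 7, C, 8, 9, 3), (Zed, 7, D, 14, 2, 29), (Zed, 7, D, 14, 8, 19), (Zed, 7, D, 14, 9, 3)}
σ[sid <= 12]: keep tuples satisfying sid <= 12 → {(Zed, 10, C, 8, 2, 29), (Zed, 10, C, 8, 8, 19), (Zed, 10, C, 8, 9, 3), (Zed, 31, C, 8, 2, 29), (Zed, 31, C, 8, 8, 19), (Zed, 31, C, 8, 9, 3), (Zed, 36, C, 8, 2, 29), (Zed, 36, C, 8, 8, 19), (Zed, 36, C, 8, 9, 3), (Zed, 7, C, 8, 2, 29), (Zed, 7, C, 8, 8, 19), (Zed, 7, C, 8, 9, 3)}
Projecting to credits, grade (9 duplicate(s) eliminated): {(2, C), (8, C), (9, C)}

{(2, C), (8, C), (9, C)}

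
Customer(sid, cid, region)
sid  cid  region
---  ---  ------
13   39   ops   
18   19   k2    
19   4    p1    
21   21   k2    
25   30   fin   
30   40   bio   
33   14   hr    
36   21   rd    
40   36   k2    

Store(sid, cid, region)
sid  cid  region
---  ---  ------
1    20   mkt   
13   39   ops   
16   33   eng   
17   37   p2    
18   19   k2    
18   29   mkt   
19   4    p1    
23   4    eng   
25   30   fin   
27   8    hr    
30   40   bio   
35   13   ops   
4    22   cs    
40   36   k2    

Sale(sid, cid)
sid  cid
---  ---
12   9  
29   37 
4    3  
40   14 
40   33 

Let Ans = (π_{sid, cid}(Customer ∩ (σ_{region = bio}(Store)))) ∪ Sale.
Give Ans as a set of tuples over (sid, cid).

{(12, 9), (29, 37), (30, 40), (4, 3), (40, 14), (40, 33)}

Filtering on region = bio leaves {(30, 40, bio)}.
Set intersection of the two operands is {(30, 40, bio)}.
π_{sid, cid} gives {(30, 40)}.
Set union of the two operands is {(12, 9), (29, 37), (30, 40), (4, 3), (40, 14), (40, 33)}.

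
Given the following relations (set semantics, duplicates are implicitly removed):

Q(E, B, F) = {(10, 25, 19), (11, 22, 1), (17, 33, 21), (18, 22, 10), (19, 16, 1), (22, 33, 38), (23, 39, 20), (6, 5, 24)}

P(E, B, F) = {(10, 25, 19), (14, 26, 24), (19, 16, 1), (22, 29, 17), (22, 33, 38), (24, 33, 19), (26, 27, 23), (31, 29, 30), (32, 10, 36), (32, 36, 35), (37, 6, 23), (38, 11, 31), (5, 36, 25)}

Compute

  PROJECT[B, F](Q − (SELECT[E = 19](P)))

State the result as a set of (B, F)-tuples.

Selection E = 19: {(19, 16, 1)}
Taking the difference: {(10, 25, 19), (11, 22, 1), (17, 33, 21), (18, 22, 10), (22, 33, 38), (23, 39, 20), (6, 5, 24)}
π_{B, F} gives {(22, 1), (22, 10), (25, 19), (33, 21), (33, 38), (39, 20), (5, 24)}.

{(22, 1), (22, 10), (25, 19), (33, 21), (33, 38), (39, 20), (5, 24)}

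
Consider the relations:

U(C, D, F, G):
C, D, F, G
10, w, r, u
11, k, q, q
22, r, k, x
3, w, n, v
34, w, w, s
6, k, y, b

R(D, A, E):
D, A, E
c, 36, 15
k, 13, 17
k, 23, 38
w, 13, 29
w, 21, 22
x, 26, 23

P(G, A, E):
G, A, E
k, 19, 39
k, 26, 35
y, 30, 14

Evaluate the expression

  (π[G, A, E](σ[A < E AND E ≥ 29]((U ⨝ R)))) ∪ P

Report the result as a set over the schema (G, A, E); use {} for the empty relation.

Joining U and R on D yields {(10, w, r, u, 13, 29), (10, w, r, u, 21, 22), (11, k, q, q, 13, 17), (11, k, q, q, 23, 38), (3, w, n, v, 13, 29), (3, w, n, v, 21, 22), (34, w, w, s, 13, 29), (34, w, w, s, 21, 22), (6, k, y, b, 13, 17), (6, k, y, b, 23, 38)}.
Selection A < E AND E ≥ 29: {(10, w, r, u, 13, 29), (11, k, q, q, 23, 38), (3, w, n, v, 13, 29), (34, w, w, s, 13, 29), (6, k, y, b, 23, 38)}
π_{G, A, E} gives {(b, 23, 38), (q, 23, 38), (s, 13, 29), (u, 13, 29), (v, 13, 29)}.
Taking the union: {(b, 23, 38), (k, 19, 39), (k, 26, 35), (q, 23, 38), (s, 13, 29), (u, 13, 29), (v, 13, 29), (y, 30, 14)}

{(b, 23, 38), (k, 19, 39), (k, 26, 35), (q, 23, 38), (s, 13, 29), (u, 13, 29), (v, 13, 29), (y, 30, 14)}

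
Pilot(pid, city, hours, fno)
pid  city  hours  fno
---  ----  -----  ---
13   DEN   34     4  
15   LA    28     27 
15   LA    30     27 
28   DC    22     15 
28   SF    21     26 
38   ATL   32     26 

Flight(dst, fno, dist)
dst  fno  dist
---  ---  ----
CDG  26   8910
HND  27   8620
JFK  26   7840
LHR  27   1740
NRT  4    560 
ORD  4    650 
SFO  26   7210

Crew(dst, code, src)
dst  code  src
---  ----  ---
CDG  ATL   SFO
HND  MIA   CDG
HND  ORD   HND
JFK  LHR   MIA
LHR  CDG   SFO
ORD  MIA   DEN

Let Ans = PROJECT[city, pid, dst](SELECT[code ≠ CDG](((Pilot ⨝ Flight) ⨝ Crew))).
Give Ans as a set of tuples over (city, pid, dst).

{(ATL, 38, CDG), (ATL, 38, JFK), (DEN, 13, ORD), (LA, 15, HND), (SF, 28, CDG), (SF, 28, JFK)}

Joining Pilot and Flight on fno yields {(13, DEN, 34, 4, NRT, 560), (13, DEN, 34, 4, ORD, 650), (15, LA, 28, 27, HND, 8620), (15, LA, 28, 27, LHR, 1740), (15, LA, 30, 27, HND, 8620), (15, LA, 30, 27, LHR, 1740), (28, SF, 21, 26, CDG, 8910), (28, SF, 21, 26, JFK, 7840), (28, SF, 21, 26, SFO, 7210), (38, ATL, 32, 26, CDG, 8910), (38, ATL, 32, 26, JFK, 7840), (38, ATL, 32, 26, SFO, 7210)}.
Joining (Pilot ⨝ Flight) and Crew on dst yields {(13, DEN, 34, 4, ORD, 650, MIA, DEN), (15, LA, 28, 27, HND, 8620, MIA, CDG), (15, LA, 28, 27, HND, 8620, ORD, HND), (15, LA, 28, 27, LHR, 1740, CDG, SFO), (15, LA, 30, 27, HND, 8620, MIA, CDG), (15, LA, 30, 27, HND, 8620, ORD, HND), (15, LA, 30, 27, LHR, 1740, CDG, SFO), (28, SF, 21, 26, CDG, 8910, ATL, SFO), (28, SF, 21, 26, JFK, 7840, LHR, MIA), (38, ATL, 32, 26, CDG, 8910, ATL, SFO), (38, ATL, 32, 26, JFK, 7840, LHR, MIA)}.
Apply σ_{code ≠ CDG}; surviving tuples: {(13, DEN, 34, 4, ORD, 650, MIA, DEN), (15, LA, 28, 27, HND, 8620, MIA, CDG), (15, LA, 28, 27, HND, 8620, ORD, HND), (15, LA, 30, 27, HND, 8620, MIA, CDG), (15, LA, 30, 27, HND, 8620, ORD, HND), (28, SF, 21, 26, CDG, 8910, ATL, SFO), (28, SF, 21, 26, JFK, 7840, LHR, MIA), (38, ATL, 32, 26, CDG, 8910, ATL, SFO), (38, ATL, 32, 26, JFK, 7840, LHR, MIA)}
π_{city, pid, dst} gives {(ATL, 38, CDG), (ATL, 38, JFK), (DEN, 13, ORD), (LA, 15, HND), (SF, 28, CDG), (SF, 28, JFK)} (3 duplicate(s) eliminated).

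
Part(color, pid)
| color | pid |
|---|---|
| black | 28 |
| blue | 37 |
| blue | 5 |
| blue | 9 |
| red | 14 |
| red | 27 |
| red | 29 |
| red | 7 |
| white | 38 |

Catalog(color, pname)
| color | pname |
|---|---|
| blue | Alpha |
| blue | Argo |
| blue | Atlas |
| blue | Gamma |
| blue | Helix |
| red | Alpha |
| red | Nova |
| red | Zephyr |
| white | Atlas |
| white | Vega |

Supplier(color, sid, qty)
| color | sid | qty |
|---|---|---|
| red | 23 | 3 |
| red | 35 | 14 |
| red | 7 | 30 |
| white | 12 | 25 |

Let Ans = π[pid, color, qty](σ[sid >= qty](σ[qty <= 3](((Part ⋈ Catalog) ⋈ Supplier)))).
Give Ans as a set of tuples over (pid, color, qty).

Natural join on color: {(blue, 37, Alpha), (blue, 37, Argo), (blue, 37, Atlas), (blue, 37, Gamma), (blue, 37, Helix), (blue, 5, Alpha), (blue, 5, Argo), (blue, 5, Atlas), (blue, 5, Gamma), (blue, 5, Helix), (blue, 9, Alpha), (blue, 9, Argo), (blue, 9, Atlas), (blue, 9, Gamma), (blue, 9, Helix), (red, 14, Alpha), (red, 14, Nova), (red, 14, Zephyr), (red, 27, Alpha), (red, 27, Nova), (red, 27, Zephyr), (red, 29, Alpha), (red, 29, Nova), (red, 29, Zephyr), (red, 7, Alpha), (red, 7, Nova), (red, 7, Zephyr), (white, 38, Atlas), (white, 38, Vega)}
Natural join on color: {(red, 14, Alpha, 23, 3), (red, 14, Alpha, 35, 14), (red, 14, Alpha, 7, 30), (red, 14, Nova, 23, 3), (red, 14, Nova, 35, 14), (red, 14, Nova, 7, 30), (red, 14, Zephyr, 23, 3), (red, 14, Zephyr, 35, 14), (red, 14, Zephyr, 7, 30), (red, 27, Alpha, 23, 3), (red, 27, Alpha, 35, 14), (red, 27, Alpha, 7, 30), (red, 27, Nova, 23, 3), (red, 27, Nova, 35, 14), (red, 27, Nova, 7, 30), (red, 27, Zephyr, 23, 3), (red, 27, Zephyr, 35, 14), (red, 27, Zephyr, 7, 30), (red, 29, Alpha, 23, 3), (red, 29, Alpha, 35, 14), (red, 29, Alpha, 7, 30), (red, 29, Nova, 23, 3), (red, 29, Nova, 35, 14), (red, 29, Nova, 7, 30), (red, 29, Zephyr, 23, 3), (red, 29, Zephyr, 35, 14), (red, 29, Zephyr, 7, 30), (red, 7, Alpha, 23, 3), (red, 7, Alpha, 35, 14), (red, 7, Alpha, 7, 30), (red, 7, Nova, 23, 3), (red, 7, Nova, 35, 14), (red, 7, Nova, 7, 30), (red, 7, Zephyr, 23, 3), (red, 7, Zephyr, 35, 14), (red, 7, Zephyr, 7, 30), (white, 38, Atlas, 12, 25), (white, 38, Vega, 12, 25)}
σ[qty <= 3]: keep tuples satisfying qty <= 3 → {(red, 14, Alpha, 23, 3), (red, 14, Nova, 23, 3), (red, 14, Zephyr, 23, 3), (red, 27, Alpha, 23, 3), (red, 27, Nova, 23, 3), (red, 27, Zephyr, 23, 3), (red, 29, Alpha, 23, 3), (red, 29, Nova, 23, 3), (red, 29, Zephyr, 23, 3), (red, 7, Alpha, 23, 3), (red, 7, Nova, 23, 3), (red, 7, Zephyr, 23, 3)}
σ[sid >= qty]: keep tuples satisfying sid >= qty → {(red, 14, Alpha, 23, 3), (red, 14, Nova, 23, 3), (red, 14, Zephyr, 23, 3), (red, 27, Alpha, 23, 3), (red, 27, Nova, 23, 3), (red, 27, Zephyr, 23, 3), (red, 29, Alpha, 23, 3), (red, 29, Nova, 23, 3), (red, 29, Zephyr, 23, 3), (red, 7, Alpha, 23, 3), (red, 7, Nova, 23, 3), (red, 7, Zephyr, 23, 3)}
Keep only column(s) pid, color, qty (8 duplicate(s) eliminated): {(14, red, 3), (27, red, 3), (29, red, 3), (7, red, 3)}

{(14, red, 3), (27, red, 3), (29, red, 3), (7, red, 3)}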